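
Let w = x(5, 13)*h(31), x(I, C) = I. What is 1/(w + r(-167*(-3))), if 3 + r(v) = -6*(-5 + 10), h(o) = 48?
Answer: 1/207 ≈ 0.0048309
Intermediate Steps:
r(v) = -33 (r(v) = -3 - 6*(-5 + 10) = -3 - 6*5 = -3 - 30 = -33)
w = 240 (w = 5*48 = 240)
1/(w + r(-167*(-3))) = 1/(240 - 33) = 1/207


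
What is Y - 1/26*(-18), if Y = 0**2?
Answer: 9/13 ≈ 0.69231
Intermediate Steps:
Y = 0
Y - 1/26*(-18) = 0 - 1/26*(-18) = 0 + 9/13 = 9/13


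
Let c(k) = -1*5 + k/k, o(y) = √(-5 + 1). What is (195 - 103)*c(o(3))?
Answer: -368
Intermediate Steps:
o(y) = 2*I (o(y) = √(-4) = 2*I)
c(k) = -4 (c(k) = -5 + 1 = -4)
(195 - 103)*c(o(3)) = (195 - 103)*(-4) = 92*(-4) = -368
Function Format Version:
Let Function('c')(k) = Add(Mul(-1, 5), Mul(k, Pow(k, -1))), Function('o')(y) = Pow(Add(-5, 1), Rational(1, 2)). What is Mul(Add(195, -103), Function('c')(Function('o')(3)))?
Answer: -368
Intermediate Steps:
Function('o')(y) = Mul(2, I) (Function('o')(y) = Pow(-4, Rational(1, 2)) = Mul(2, I))
Function('c')(k) = -4 (Function('c')(k) = Add(-5, 1) = -4)
Mul(Add(195, -103), Function('c')(Function('o')(3))) = Mul(Add(195, -103), -4) = Mul(92, -4) = -368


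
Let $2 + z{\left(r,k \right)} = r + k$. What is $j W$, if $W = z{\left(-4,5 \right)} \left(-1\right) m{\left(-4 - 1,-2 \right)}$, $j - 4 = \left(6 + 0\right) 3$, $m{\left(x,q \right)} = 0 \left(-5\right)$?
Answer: $0$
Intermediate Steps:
$m{\left(x,q \right)} = 0$
$j = 22$ ($j = 4 + \left(6 + 0\right) 3 = 4 + 6 \cdot 3 = 4 + 18 = 22$)
$z{\left(r,k \right)} = -2 + k + r$ ($z{\left(r,k \right)} = -2 + \left(r + k\right) = -2 + \left(k + r\right) = -2 + k + r$)
$W = 0$ ($W = \left(-2 + 5 - 4\right) \left(-1\right) 0 = \left(-1\right) \left(-1\right) 0 = 1 \cdot 0 = 0$)
$j W = 22 \cdot 0 = 0$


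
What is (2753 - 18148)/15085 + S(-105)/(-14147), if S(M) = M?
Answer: -6177404/6097357 ≈ -1.0131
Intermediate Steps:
(2753 - 18148)/15085 + S(-105)/(-14147) = (2753 - 18148)/15085 - 105/(-14147) = -15395*1/15085 - 105*(-1/14147) = -3079/3017 + 15/2021 = -6177404/6097357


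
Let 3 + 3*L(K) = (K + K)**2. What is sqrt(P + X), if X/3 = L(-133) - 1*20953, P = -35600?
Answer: I*sqrt(27706) ≈ 166.45*I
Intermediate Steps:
L(K) = -1 + 4*K**2/3 (L(K) = -1 + (K + K)**2/3 = -1 + (2*K)**2/3 = -1 + (4*K**2)/3 = -1 + 4*K**2/3)
X = 7894 (X = 3*((-1 + (4/3)*(-133)**2) - 1*20953) = 3*((-1 + (4/3)*17689) - 20953) = 3*((-1 + 70756/3) - 20953) = 3*(70753/3 - 20953) = 3*(7894/3) = 7894)
sqrt(P + X) = sqrt(-35600 + 7894) = sqrt(-27706) = I*sqrt(27706)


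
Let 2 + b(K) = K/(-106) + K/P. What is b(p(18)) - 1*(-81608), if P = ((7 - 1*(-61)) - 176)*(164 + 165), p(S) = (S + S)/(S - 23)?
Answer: 21344475149/261555 ≈ 81606.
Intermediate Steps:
p(S) = 2*S/(-23 + S) (p(S) = (2*S)/(-23 + S) = 2*S/(-23 + S))
P = -35532 (P = ((7 + 61) - 176)*329 = (68 - 176)*329 = -108*329 = -35532)
b(K) = -2 - 17819*K/1883196 (b(K) = -2 + (K/(-106) + K/(-35532)) = -2 + (K*(-1/106) + K*(-1/35532)) = -2 + (-K/106 - K/35532) = -2 - 17819*K/1883196)
b(p(18)) - 1*(-81608) = (-2 - 17819*18/(941598*(-23 + 18))) - 1*(-81608) = (-2 - 17819*18/(941598*(-5))) + 81608 = (-2 - 17819*18*(-1)/(941598*5)) + 81608 = (-2 - 17819/1883196*(-36/5)) + 81608 = (-2 + 17819/261555) + 81608 = -505291/261555 + 81608 = 21344475149/261555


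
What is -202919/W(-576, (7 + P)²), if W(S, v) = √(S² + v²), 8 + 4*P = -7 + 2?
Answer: -3246704*√1049201/9442809 ≈ -352.19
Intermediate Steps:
P = -13/4 (P = -2 + (-7 + 2)/4 = -2 + (¼)*(-5) = -2 - 5/4 = -13/4 ≈ -3.2500)
-202919/W(-576, (7 + P)²) = -202919/√((-576)² + ((7 - 13/4)²)²) = -202919/√(331776 + ((15/4)²)²) = -202919/√(331776 + (225/16)²) = -202919/√(331776 + 50625/256) = -202919*16*√1049201/9442809 = -3246704*√1049201/9442809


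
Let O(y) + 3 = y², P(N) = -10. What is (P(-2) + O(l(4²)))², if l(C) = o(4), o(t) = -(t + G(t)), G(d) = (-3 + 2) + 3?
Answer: 529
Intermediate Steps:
G(d) = 2 (G(d) = -1 + 3 = 2)
o(t) = -2 - t (o(t) = -(t + 2) = -(2 + t) = -2 - t)
l(C) = -6 (l(C) = -2 - 1*4 = -2 - 4 = -6)
O(y) = -3 + y²
(P(-2) + O(l(4²)))² = (-10 + (-3 + (-6)²))² = (-10 + (-3 + 36))² = (-10 + 33)² = 23² = 529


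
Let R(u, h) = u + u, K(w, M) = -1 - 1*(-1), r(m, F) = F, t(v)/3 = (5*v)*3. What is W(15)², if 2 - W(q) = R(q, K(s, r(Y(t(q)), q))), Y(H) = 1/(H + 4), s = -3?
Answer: 784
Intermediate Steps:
t(v) = 45*v (t(v) = 3*((5*v)*3) = 3*(15*v) = 45*v)
Y(H) = 1/(4 + H)
K(w, M) = 0 (K(w, M) = -1 + 1 = 0)
R(u, h) = 2*u
W(q) = 2 - 2*q
W(15)² = (2 - 2*15)² = (2 - 30)² = (-28)² = 784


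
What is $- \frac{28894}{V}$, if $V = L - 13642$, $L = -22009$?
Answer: $\frac{28894}{35651} \approx 0.81047$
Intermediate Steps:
$V = -35651$ ($V = -22009 - 13642 = -35651$)
$- \frac{28894}{V} = - \frac{28894}{-35651} = \left(-28894\right) \left(- \frac{1}{35651}\right) = \frac{28894}{35651}$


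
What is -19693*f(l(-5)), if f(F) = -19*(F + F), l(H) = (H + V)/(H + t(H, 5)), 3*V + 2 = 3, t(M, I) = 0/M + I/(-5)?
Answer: 5238338/9 ≈ 5.8204e+5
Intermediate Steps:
t(M, I) = -I/5 (t(M, I) = 0 + I*(-⅕) = 0 - I/5 = -I/5)
V = ⅓ (V = -⅔ + (⅓)*3 = -⅔ + 1 = ⅓ ≈ 0.33333)
l(H) = (⅓ + H)/(-1 + H) (l(H) = (H + ⅓)/(H - ⅕*5) = (⅓ + H)/(H - 1) = (⅓ + H)/(-1 + H))
f(F) = -38*F
-19693*f(l(-5)) = -(-748334)*(⅓ - 5)/(-1 - 5) = -(-748334)*-14/3/(-6) = -(-748334)*(-⅙*(-14/3)) = -(-748334)*7/9 = -19693*(-266/9) = 5238338/9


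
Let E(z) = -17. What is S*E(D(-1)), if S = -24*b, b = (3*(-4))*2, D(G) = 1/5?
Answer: -9792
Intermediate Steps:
D(G) = ⅕
b = -24 (b = -12*2 = -24)
S = 576 (S = -24*(-24) = 576)
S*E(D(-1)) = 576*(-17) = -9792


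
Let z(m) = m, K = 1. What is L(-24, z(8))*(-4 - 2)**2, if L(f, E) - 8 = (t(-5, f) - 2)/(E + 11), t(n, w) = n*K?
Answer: 5220/19 ≈ 274.74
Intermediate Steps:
t(n, w) = n (t(n, w) = n*1 = n)
L(f, E) = 8 - 7/(11 + E) (L(f, E) = 8 + (-5 - 2)/(E + 11) = 8 - 7/(11 + E))
L(-24, z(8))*(-4 - 2)**2 = ((81 + 8*8)/(11 + 8))*(-4 - 2)**2 = ((81 + 64)/19)*(-6)**2 = ((1/19)*145)*36 = (145/19)*36 = 5220/19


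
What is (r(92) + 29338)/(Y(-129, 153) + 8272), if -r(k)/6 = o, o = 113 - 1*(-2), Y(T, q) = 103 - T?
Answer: 3581/1063 ≈ 3.3688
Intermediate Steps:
o = 115 (o = 113 + 2 = 115)
r(k) = -690 (r(k) = -6*115 = -690)
(r(92) + 29338)/(Y(-129, 153) + 8272) = (-690 + 29338)/((103 - 1*(-129)) + 8272) = 28648/((103 + 129) + 8272) = 28648/(232 + 8272) = 28648/8504 = 28648*(1/8504) = 3581/1063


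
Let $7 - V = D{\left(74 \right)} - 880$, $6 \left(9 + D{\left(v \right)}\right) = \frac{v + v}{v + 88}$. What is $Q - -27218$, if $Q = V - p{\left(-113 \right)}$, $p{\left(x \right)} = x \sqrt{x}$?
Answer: $\frac{6831665}{243} + 113 i \sqrt{113} \approx 28114.0 + 1201.2 i$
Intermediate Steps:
$D{\left(v \right)} = -9 + \frac{v}{3 \left(88 + v\right)}$ ($D{\left(v \right)} = -9 + \frac{\left(v + v\right) \frac{1}{v + 88}}{6} = -9 + \frac{2 v \frac{1}{88 + v}}{6} = -9 + \frac{v}{3 \left(88 + v\right)}$)
$p{\left(x \right)} = x^{\frac{3}{2}}$
$V = \frac{217691}{243}$ ($V = 7 - \left(\frac{2 \left(-1188 - 962\right)}{3 \left(88 + 74\right)} - 880\right) = 7 - \left(\frac{2 \left(-1188 - 962\right)}{3 \cdot 162} - 880\right) = 7 - \left(\frac{2}{3} \cdot \frac{1}{162} \left(-2150\right) - 880\right) = 7 - \left(- \frac{2150}{243} - 880\right) = 7 - - \frac{215990}{243} = 7 + \frac{215990}{243} = \frac{217691}{243} \approx 895.85$)
$Q = \frac{217691}{243} + 113 i \sqrt{113}$ ($Q = \frac{217691}{243} - \left(-113\right)^{\frac{3}{2}} = \frac{217691}{243} - - 113 i \sqrt{113} = \frac{217691}{243} + 113 i \sqrt{113} \approx 895.85 + 1201.2 i$)
$Q - -27218 = \left(\frac{217691}{243} + 113 i \sqrt{113}\right) - -27218 = \left(\frac{217691}{243} + 113 i \sqrt{113}\right) + 27218 = \frac{6831665}{243} + 113 i \sqrt{113}$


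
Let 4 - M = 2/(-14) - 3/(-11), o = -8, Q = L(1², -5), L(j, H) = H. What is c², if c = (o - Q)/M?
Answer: 53361/88804 ≈ 0.60089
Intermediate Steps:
Q = -5
M = 298/77 (M = 4 - (2/(-14) - 3/(-11)) = 4 - (2*(-1/14) - 3*(-1/11)) = 4 - (-⅐ + 3/11) = 4 - 1*10/77 = 4 - 10/77 = 298/77 ≈ 3.8701)
c = -231/298 (c = (-8 - 1*(-5))/(298/77) = (-8 + 5)*(77/298) = -3*77/298 = -231/298 ≈ -0.77517)
c² = (-231/298)² = 53361/88804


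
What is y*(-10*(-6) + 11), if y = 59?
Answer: 4189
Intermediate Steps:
y*(-10*(-6) + 11) = 59*(-10*(-6) + 11) = 59*(60 + 11) = 59*71 = 4189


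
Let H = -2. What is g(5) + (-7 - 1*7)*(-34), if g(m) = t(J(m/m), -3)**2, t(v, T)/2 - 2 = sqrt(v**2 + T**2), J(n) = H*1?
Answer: 544 + 16*sqrt(13) ≈ 601.69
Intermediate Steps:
J(n) = -2 (J(n) = -2*1 = -2)
t(v, T) = 4 + 2*sqrt(T**2 + v**2) (t(v, T) = 4 + 2*sqrt(v**2 + T**2) = 4 + 2*sqrt(T**2 + v**2))
g(m) = (4 + 2*sqrt(13))**2 (g(m) = (4 + 2*sqrt((-3)**2 + (-2)**2))**2 = (4 + 2*sqrt(9 + 4))**2 = (4 + 2*sqrt(13))**2)
g(5) + (-7 - 1*7)*(-34) = (68 + 16*sqrt(13)) + (-7 - 1*7)*(-34) = (68 + 16*sqrt(13)) + (-7 - 7)*(-34) = (68 + 16*sqrt(13)) - 14*(-34) = (68 + 16*sqrt(13)) + 476 = 544 + 16*sqrt(13)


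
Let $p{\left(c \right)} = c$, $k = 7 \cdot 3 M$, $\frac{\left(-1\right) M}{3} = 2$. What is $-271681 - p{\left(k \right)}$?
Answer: $-271555$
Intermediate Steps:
$M = -6$ ($M = \left(-3\right) 2 = -6$)
$k = -126$ ($k = 7 \cdot 3 \left(-6\right) = 21 \left(-6\right) = -126$)
$-271681 - p{\left(k \right)} = -271681 - -126 = -271681 + 126 = -271555$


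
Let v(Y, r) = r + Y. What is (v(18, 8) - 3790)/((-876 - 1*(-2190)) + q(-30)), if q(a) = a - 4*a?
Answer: -941/351 ≈ -2.6809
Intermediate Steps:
v(Y, r) = Y + r
q(a) = -3*a
(v(18, 8) - 3790)/((-876 - 1*(-2190)) + q(-30)) = ((18 + 8) - 3790)/((-876 - 1*(-2190)) - 3*(-30)) = (26 - 3790)/((-876 + 2190) + 90) = -3764/(1314 + 90) = -3764/1404 = -3764*1/1404 = -941/351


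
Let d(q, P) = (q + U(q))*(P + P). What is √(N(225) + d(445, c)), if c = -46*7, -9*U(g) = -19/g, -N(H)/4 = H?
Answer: 2*I*√128089872005/1335 ≈ 536.17*I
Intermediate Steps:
N(H) = -4*H
U(g) = 19/(9*g) (U(g) = -(-19)/(9*g) = 19/(9*g))
c = -322
d(q, P) = 2*P*(q + 19/(9*q)) (d(q, P) = (q + 19/(9*q))*(P + P) = (q + 19/(9*q))*(2*P) = 2*P*(q + 19/(9*q)))
√(N(225) + d(445, c)) = √(-4*225 + (2*(-322)*445 + (38/9)*(-322)/445)) = √(-900 + (-286580 + (38/9)*(-322)*(1/445))) = √(-900 + (-286580 - 12236/4005)) = √(-900 - 1147765136/4005) = √(-1151369636/4005) = 2*I*√128089872005/1335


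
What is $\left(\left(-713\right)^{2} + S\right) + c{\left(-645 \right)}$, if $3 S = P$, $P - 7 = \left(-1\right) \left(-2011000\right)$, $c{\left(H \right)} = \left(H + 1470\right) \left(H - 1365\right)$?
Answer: $- \frac{1438636}{3} \approx -4.7955 \cdot 10^{5}$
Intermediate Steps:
$c{\left(H \right)} = \left(-1365 + H\right) \left(1470 + H\right)$ ($c{\left(H \right)} = \left(1470 + H\right) \left(-1365 + H\right) = \left(-1365 + H\right) \left(1470 + H\right)$)
$P = 2011007$ ($P = 7 - -2011000 = 7 + 2011000 = 2011007$)
$S = \frac{2011007}{3}$ ($S = \frac{1}{3} \cdot 2011007 = \frac{2011007}{3} \approx 6.7034 \cdot 10^{5}$)
$\left(\left(-713\right)^{2} + S\right) + c{\left(-645 \right)} = \left(\left(-713\right)^{2} + \frac{2011007}{3}\right) + \left(-2006550 + \left(-645\right)^{2} + 105 \left(-645\right)\right) = \left(508369 + \frac{2011007}{3}\right) - 1658250 = \frac{3536114}{3} - 1658250 = - \frac{1438636}{3}$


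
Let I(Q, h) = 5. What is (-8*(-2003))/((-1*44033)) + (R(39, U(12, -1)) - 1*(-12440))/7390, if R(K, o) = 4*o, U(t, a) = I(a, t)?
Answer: 43023382/32540387 ≈ 1.3222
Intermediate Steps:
U(t, a) = 5
(-8*(-2003))/((-1*44033)) + (R(39, U(12, -1)) - 1*(-12440))/7390 = (-8*(-2003))/((-1*44033)) + (4*5 - 1*(-12440))/7390 = 16024/(-44033) + (20 + 12440)*(1/7390) = 16024*(-1/44033) + 12460*(1/7390) = -16024/44033 + 1246/739 = 43023382/32540387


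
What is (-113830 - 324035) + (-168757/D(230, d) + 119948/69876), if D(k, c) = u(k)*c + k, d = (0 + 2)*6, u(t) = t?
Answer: -22873558773053/52232310 ≈ -4.3792e+5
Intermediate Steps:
d = 12 (d = 2*6 = 12)
D(k, c) = k + c*k (D(k, c) = k*c + k = c*k + k = k + c*k)
(-113830 - 324035) + (-168757/D(230, d) + 119948/69876) = (-113830 - 324035) + (-168757*1/(230*(1 + 12)) + 119948/69876) = -437865 + (-168757/(230*13) + 119948*(1/69876)) = -437865 + (-168757/2990 + 29987/17469) = -437865 - 2858354903/52232310 = -22873558773053/52232310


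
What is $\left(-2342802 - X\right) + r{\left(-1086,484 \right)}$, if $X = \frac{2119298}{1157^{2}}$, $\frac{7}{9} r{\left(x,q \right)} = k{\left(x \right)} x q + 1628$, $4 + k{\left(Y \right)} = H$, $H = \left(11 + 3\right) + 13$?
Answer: $- \frac{167584318520456}{9370543} \approx -1.7884 \cdot 10^{7}$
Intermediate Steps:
$H = 27$ ($H = 14 + 13 = 27$)
$k{\left(Y \right)} = 23$ ($k{\left(Y \right)} = -4 + 27 = 23$)
$r{\left(x,q \right)} = \frac{14652}{7} + \frac{207 q x}{7}$ ($r{\left(x,q \right)} = \frac{9 \left(23 x q + 1628\right)}{7} = \frac{9 \left(23 q x + 1628\right)}{7} = \frac{9 \left(1628 + 23 q x\right)}{7} = \frac{14652}{7} + \frac{207 q x}{7}$)
$X = \frac{2119298}{1338649} \approx 1.5832$
$\left(-2342802 - X\right) + r{\left(-1086,484 \right)} = \left(-2342802 - \frac{2119298}{1338649}\right) + \left(\frac{14652}{7} + \frac{207}{7} \cdot 484 \left(-1086\right)\right) = \left(-2342802 - \frac{2119298}{1338649}\right) + \left(\frac{14652}{7} - \frac{108804168}{7}\right) = - \frac{3136191673796}{1338649} - \frac{108789516}{7} = - \frac{167584318520456}{9370543}$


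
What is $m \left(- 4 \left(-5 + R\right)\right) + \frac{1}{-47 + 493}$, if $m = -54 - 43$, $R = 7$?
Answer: $\frac{346097}{446} \approx 776.0$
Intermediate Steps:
$m = -97$
$m \left(- 4 \left(-5 + R\right)\right) + \frac{1}{-47 + 493} = - 97 \left(- 4 \left(-5 + 7\right)\right) + \frac{1}{-47 + 493} = - 97 \left(\left(-4\right) 2\right) + \frac{1}{446} = \left(-97\right) \left(-8\right) + \frac{1}{446} = 776 + \frac{1}{446} = \frac{346097}{446}$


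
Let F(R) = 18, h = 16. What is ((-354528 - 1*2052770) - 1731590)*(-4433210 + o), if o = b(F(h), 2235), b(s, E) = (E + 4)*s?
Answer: 18181754206304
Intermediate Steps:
b(s, E) = s*(4 + E) (b(s, E) = (4 + E)*s = s*(4 + E))
o = 40302 (o = 18*(4 + 2235) = 18*2239 = 40302)
((-354528 - 1*2052770) - 1731590)*(-4433210 + o) = ((-354528 - 1*2052770) - 1731590)*(-4433210 + 40302) = ((-354528 - 2052770) - 1731590)*(-4392908) = (-2407298 - 1731590)*(-4392908) = -4138888*(-4392908) = 18181754206304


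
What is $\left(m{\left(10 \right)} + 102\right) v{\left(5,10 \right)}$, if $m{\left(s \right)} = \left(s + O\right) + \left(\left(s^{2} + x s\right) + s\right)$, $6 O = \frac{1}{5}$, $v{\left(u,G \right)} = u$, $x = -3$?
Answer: $\frac{5761}{6} \approx 960.17$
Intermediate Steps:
$O = \frac{1}{30}$ ($O = \frac{1}{6 \cdot 5} = \frac{1}{6} \cdot \frac{1}{5} = \frac{1}{30} \approx 0.033333$)
$m{\left(s \right)} = \frac{1}{30} + s^{2} - s$ ($m{\left(s \right)} = \left(s + \frac{1}{30}\right) + \left(\left(s^{2} - 3 s\right) + s\right) = \left(\frac{1}{30} + s\right) + \left(s^{2} - 2 s\right) = \frac{1}{30} + s^{2} - s$)
$\left(m{\left(10 \right)} + 102\right) v{\left(5,10 \right)} = \left(\left(\frac{1}{30} + 10^{2} - 10\right) + 102\right) 5 = \left(\left(\frac{1}{30} + 100 - 10\right) + 102\right) 5 = \left(\frac{2701}{30} + 102\right) 5 = \frac{5761}{30} \cdot 5 = \frac{5761}{6}$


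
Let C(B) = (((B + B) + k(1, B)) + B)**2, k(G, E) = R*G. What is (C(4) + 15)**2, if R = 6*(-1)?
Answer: 2601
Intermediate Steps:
R = -6
k(G, E) = -6*G
C(B) = (-6 + 3*B)**2 (C(B) = (((B + B) - 6*1) + B)**2 = ((2*B - 6) + B)**2 = ((-6 + 2*B) + B)**2 = (-6 + 3*B)**2)
(C(4) + 15)**2 = (9*(-2 + 4)**2 + 15)**2 = (9*2**2 + 15)**2 = (9*4 + 15)**2 = (36 + 15)**2 = 51**2 = 2601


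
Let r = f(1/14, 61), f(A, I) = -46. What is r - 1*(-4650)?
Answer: 4604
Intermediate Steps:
r = -46
r - 1*(-4650) = -46 - 1*(-4650) = -46 + 4650 = 4604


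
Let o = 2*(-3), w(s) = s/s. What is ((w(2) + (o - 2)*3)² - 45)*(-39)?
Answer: -18876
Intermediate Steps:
w(s) = 1
o = -6
((w(2) + (o - 2)*3)² - 45)*(-39) = ((1 + (-6 - 2)*3)² - 45)*(-39) = ((1 - 8*3)² - 45)*(-39) = ((1 - 24)² - 45)*(-39) = ((-23)² - 45)*(-39) = (529 - 45)*(-39) = 484*(-39) = -18876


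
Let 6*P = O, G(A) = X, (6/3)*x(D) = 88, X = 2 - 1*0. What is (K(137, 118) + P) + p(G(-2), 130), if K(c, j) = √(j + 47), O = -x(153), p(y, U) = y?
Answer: -16/3 + √165 ≈ 7.5119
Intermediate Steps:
X = 2 (X = 2 + 0 = 2)
x(D) = 44 (x(D) = (½)*88 = 44)
G(A) = 2
O = -44 (O = -1*44 = -44)
K(c, j) = √(47 + j)
P = -22/3 (P = (⅙)*(-44) = -22/3 ≈ -7.3333)
(K(137, 118) + P) + p(G(-2), 130) = (√(47 + 118) - 22/3) + 2 = (√165 - 22/3) + 2 = (-22/3 + √165) + 2 = -16/3 + √165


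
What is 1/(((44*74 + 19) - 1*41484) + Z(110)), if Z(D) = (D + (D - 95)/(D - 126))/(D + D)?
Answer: -704/26898787 ≈ -2.6172e-5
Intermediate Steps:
Z(D) = (D + (-95 + D)/(-126 + D))/(2*D) (Z(D) = (D + (-95 + D)/(-126 + D))/((2*D)) = (D + (-95 + D)/(-126 + D))*(1/(2*D)) = (D + (-95 + D)/(-126 + D))/(2*D))
1/(((44*74 + 19) - 1*41484) + Z(110)) = 1/(((44*74 + 19) - 1*41484) + (½)*(-95 + 110² - 125*110)/(110*(-126 + 110))) = 1/(((3256 + 19) - 41484) + (½)*(1/110)*(-95 + 12100 - 13750)/(-16)) = 1/((3275 - 41484) + (½)*(1/110)*(-1/16)*(-1745)) = 1/(-38209 + 349/704) = 1/(-26898787/704) = -704/26898787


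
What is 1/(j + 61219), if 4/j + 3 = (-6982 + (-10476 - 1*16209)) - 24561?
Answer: 58231/3564843585 ≈ 1.6335e-5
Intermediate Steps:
j = -4/58231 (j = 4/(-3 + ((-6982 + (-10476 - 1*16209)) - 24561)) = 4/(-3 + ((-6982 + (-10476 - 16209)) - 24561)) = 4/(-3 + ((-6982 - 26685) - 24561)) = 4/(-3 + (-33667 - 24561)) = 4/(-3 - 58228) = 4/(-58231) = 4*(-1/58231) = -4/58231 ≈ -6.8692e-5)
1/(j + 61219) = 1/(-4/58231 + 61219) = 1/(3564843585/58231) = 58231/3564843585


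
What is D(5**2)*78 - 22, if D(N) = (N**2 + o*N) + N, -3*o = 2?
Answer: 49378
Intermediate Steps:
o = -2/3 (o = -1/3*2 = -2/3 ≈ -0.66667)
D(N) = N**2 + N/3 (D(N) = (N**2 - 2*N/3) + N = N**2 + N/3)
D(5**2)*78 - 22 = (5**2*(1/3 + 5**2))*78 - 22 = (25*(1/3 + 25))*78 - 22 = (25*(76/3))*78 - 22 = (1900/3)*78 - 22 = 49400 - 22 = 49378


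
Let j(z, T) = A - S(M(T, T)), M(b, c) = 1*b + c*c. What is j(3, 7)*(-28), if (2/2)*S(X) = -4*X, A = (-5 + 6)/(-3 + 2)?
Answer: -6244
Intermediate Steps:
M(b, c) = b + c²
A = -1 (A = 1/(-1) = 1*(-1) = -1)
S(X) = -4*X
j(z, T) = -1 + 4*T + 4*T² (j(z, T) = -1 - (-4)*(T + T²) = -1 - (-4*T - 4*T²) = -1 + (4*T + 4*T²) = -1 + 4*T + 4*T²)
j(3, 7)*(-28) = (-1 + 4*7 + 4*7²)*(-28) = (-1 + 28 + 4*49)*(-28) = (-1 + 28 + 196)*(-28) = 223*(-28) = -6244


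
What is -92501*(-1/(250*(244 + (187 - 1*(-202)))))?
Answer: 92501/158250 ≈ 0.58452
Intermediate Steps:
-92501*(-1/(250*(244 + (187 - 1*(-202))))) = -92501*(-1/(250*(244 + (187 + 202)))) = -92501*(-1/(250*(244 + 389))) = -92501/((-250*633)) = -92501/(-158250) = -92501*(-1/158250) = 92501/158250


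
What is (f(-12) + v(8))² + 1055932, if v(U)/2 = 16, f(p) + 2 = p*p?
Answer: 1086208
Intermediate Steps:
f(p) = -2 + p² (f(p) = -2 + p*p = -2 + p²)
v(U) = 32 (v(U) = 2*16 = 32)
(f(-12) + v(8))² + 1055932 = ((-2 + (-12)²) + 32)² + 1055932 = ((-2 + 144) + 32)² + 1055932 = (142 + 32)² + 1055932 = 174² + 1055932 = 30276 + 1055932 = 1086208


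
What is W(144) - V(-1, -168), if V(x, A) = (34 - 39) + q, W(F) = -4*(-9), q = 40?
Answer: 1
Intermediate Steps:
W(F) = 36
V(x, A) = 35 (V(x, A) = (34 - 39) + 40 = -5 + 40 = 35)
W(144) - V(-1, -168) = 36 - 1*35 = 36 - 35 = 1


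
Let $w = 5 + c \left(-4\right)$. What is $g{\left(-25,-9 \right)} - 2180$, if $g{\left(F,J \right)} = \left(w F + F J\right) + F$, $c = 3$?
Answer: $-1805$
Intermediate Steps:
$w = -7$ ($w = 5 + 3 \left(-4\right) = 5 - 12 = -7$)
$g{\left(F,J \right)} = - 6 F + F J$ ($g{\left(F,J \right)} = \left(- 7 F + F J\right) + F = - 6 F + F J$)
$g{\left(-25,-9 \right)} - 2180 = - 25 \left(-6 - 9\right) - 2180 = \left(-25\right) \left(-15\right) - 2180 = 375 - 2180 = -1805$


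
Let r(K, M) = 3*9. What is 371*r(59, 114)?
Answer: 10017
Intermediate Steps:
r(K, M) = 27
371*r(59, 114) = 371*27 = 10017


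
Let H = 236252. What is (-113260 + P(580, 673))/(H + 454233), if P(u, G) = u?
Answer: -22536/138097 ≈ -0.16319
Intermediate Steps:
(-113260 + P(580, 673))/(H + 454233) = (-113260 + 580)/(236252 + 454233) = -112680/690485 = -112680*1/690485 = -22536/138097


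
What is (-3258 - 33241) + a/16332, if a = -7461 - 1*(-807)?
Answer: -99351387/2722 ≈ -36499.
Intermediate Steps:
a = -6654 (a = -7461 + 807 = -6654)
(-3258 - 33241) + a/16332 = (-3258 - 33241) - 6654/16332 = -36499 - 6654*1/16332 = -36499 - 1109/2722 = -99351387/2722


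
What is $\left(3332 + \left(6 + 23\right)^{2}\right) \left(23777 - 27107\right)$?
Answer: $-13896090$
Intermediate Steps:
$\left(3332 + \left(6 + 23\right)^{2}\right) \left(23777 - 27107\right) = \left(3332 + 29^{2}\right) \left(-3330\right) = \left(3332 + 841\right) \left(-3330\right) = 4173 \left(-3330\right) = -13896090$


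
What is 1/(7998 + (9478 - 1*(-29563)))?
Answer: 1/47039 ≈ 2.1259e-5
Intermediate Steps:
1/(7998 + (9478 - 1*(-29563))) = 1/(7998 + (9478 + 29563)) = 1/(7998 + 39041) = 1/47039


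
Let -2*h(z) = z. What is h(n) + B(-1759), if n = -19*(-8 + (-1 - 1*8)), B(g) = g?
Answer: -3841/2 ≈ -1920.5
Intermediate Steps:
n = 323 (n = -19*(-8 + (-1 - 8)) = -19*(-8 - 9) = -19*(-17) = 323)
h(z) = -z/2
h(n) + B(-1759) = -1/2*323 - 1759 = -323/2 - 1759 = -3841/2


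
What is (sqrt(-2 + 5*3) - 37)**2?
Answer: (37 - sqrt(13))**2 ≈ 1115.2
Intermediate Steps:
(sqrt(-2 + 5*3) - 37)**2 = (sqrt(-2 + 15) - 37)**2 = (sqrt(13) - 37)**2 = (-37 + sqrt(13))**2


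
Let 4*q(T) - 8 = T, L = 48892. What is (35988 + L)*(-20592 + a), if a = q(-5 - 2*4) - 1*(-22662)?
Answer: 175595500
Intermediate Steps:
q(T) = 2 + T/4
a = 90643/4 (a = (2 + (-5 - 2*4)/4) - 1*(-22662) = (2 + (-5 - 8)/4) + 22662 = (2 + (¼)*(-13)) + 22662 = (2 - 13/4) + 22662 = -5/4 + 22662 = 90643/4 ≈ 22661.)
(35988 + L)*(-20592 + a) = (35988 + 48892)*(-20592 + 90643/4) = 84880*(8275/4) = 175595500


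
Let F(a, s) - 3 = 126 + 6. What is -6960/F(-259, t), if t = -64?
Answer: -464/9 ≈ -51.556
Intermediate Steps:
F(a, s) = 135 (F(a, s) = 3 + (126 + 6) = 3 + 132 = 135)
-6960/F(-259, t) = -6960/135 = -6960*1/135 = -464/9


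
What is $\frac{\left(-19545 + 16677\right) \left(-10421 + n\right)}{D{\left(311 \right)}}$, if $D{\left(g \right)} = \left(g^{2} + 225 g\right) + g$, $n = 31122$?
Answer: $- \frac{19790156}{55669} \approx -355.5$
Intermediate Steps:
$D{\left(g \right)} = g^{2} + 226 g$
$\frac{\left(-19545 + 16677\right) \left(-10421 + n\right)}{D{\left(311 \right)}} = \frac{\left(-19545 + 16677\right) \left(-10421 + 31122\right)}{311 \left(226 + 311\right)} = \frac{\left(-2868\right) 20701}{311 \cdot 537} = - \frac{59370468}{167007} = \left(-59370468\right) \frac{1}{167007} = - \frac{19790156}{55669}$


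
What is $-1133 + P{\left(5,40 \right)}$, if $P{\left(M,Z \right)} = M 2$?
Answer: $-1123$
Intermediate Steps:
$P{\left(M,Z \right)} = 2 M$
$-1133 + P{\left(5,40 \right)} = -1133 + 2 \cdot 5 = -1133 + 10 = -1123$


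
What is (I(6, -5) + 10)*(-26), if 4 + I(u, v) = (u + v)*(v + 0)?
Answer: -26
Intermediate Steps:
I(u, v) = -4 + v*(u + v) (I(u, v) = -4 + (u + v)*(v + 0) = -4 + (u + v)*v = -4 + v*(u + v))
(I(6, -5) + 10)*(-26) = ((-4 + (-5)**2 + 6*(-5)) + 10)*(-26) = ((-4 + 25 - 30) + 10)*(-26) = (-9 + 10)*(-26) = 1*(-26) = -26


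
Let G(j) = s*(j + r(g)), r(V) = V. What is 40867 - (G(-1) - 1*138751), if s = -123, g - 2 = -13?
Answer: 178142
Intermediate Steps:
g = -11 (g = 2 - 13 = -11)
G(j) = 1353 - 123*j (G(j) = -123*(j - 11) = -123*(-11 + j) = 1353 - 123*j)
40867 - (G(-1) - 1*138751) = 40867 - ((1353 - 123*(-1)) - 1*138751) = 40867 - ((1353 + 123) - 138751) = 40867 - (1476 - 138751) = 40867 - 1*(-137275) = 40867 + 137275 = 178142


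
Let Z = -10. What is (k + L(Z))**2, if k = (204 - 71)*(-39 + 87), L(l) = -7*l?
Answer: 41654116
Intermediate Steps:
k = 6384 (k = 133*48 = 6384)
(k + L(Z))**2 = (6384 - 7*(-10))**2 = (6384 + 70)**2 = 6454**2 = 41654116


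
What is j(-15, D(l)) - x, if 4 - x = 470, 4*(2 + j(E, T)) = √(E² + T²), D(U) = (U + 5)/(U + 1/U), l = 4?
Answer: 464 + 3*√7369/68 ≈ 467.79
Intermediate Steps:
D(U) = (5 + U)/(U + 1/U)
j(E, T) = -2 + √(E² + T²)/4
x = -466 (x = 4 - 1*470 = 4 - 470 = -466)
j(-15, D(l)) - x = (-2 + √((-15)² + (4*(5 + 4)/(1 + 4²))²)/4) - 1*(-466) = (-2 + √(225 + (4*9/(1 + 16))²)/4) + 466 = (-2 + √(225 + (4*9/17)²)/4) + 466 = (-2 + √(225 + (4*(1/17)*9)²)/4) + 466 = (-2 + √(225 + (36/17)²)/4) + 466 = (-2 + √(225 + 1296/289)/4) + 466 = (-2 + √(66321/289)/4) + 466 = (-2 + (3*√7369/17)/4) + 466 = (-2 + 3*√7369/68) + 466 = 464 + 3*√7369/68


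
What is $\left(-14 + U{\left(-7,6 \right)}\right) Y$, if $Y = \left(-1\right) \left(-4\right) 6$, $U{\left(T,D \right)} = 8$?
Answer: $-144$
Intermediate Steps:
$Y = 24$ ($Y = 4 \cdot 6 = 24$)
$\left(-14 + U{\left(-7,6 \right)}\right) Y = \left(-14 + 8\right) 24 = \left(-6\right) 24 = -144$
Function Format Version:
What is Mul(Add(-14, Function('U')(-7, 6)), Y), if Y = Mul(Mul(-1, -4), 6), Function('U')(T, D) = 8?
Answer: -144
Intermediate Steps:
Y = 24 (Y = Mul(4, 6) = 24)
Mul(Add(-14, Function('U')(-7, 6)), Y) = Mul(Add(-14, 8), 24) = Mul(-6, 24) = -144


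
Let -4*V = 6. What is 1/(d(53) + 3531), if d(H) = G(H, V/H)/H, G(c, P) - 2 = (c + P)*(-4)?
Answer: 2809/9907455 ≈ 0.00028352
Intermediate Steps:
V = -3/2 (V = -¼*6 = -3/2 ≈ -1.5000)
G(c, P) = 2 - 4*P - 4*c (G(c, P) = 2 + (c + P)*(-4) = 2 + (P + c)*(-4) = 2 + (-4*P - 4*c) = 2 - 4*P - 4*c)
d(H) = (2 - 4*H + 6/H)/H (d(H) = (2 - (-6)/H - 4*H)/H = (2 + 6/H - 4*H)/H = (2 - 4*H + 6/H)/H)
1/(d(53) + 3531) = 1/((-4 + 2/53 + 6/53²) + 3531) = 1/((-4 + 2*(1/53) + 6*(1/2809)) + 3531) = 1/((-4 + 2/53 + 6/2809) + 3531) = 1/(-11124/2809 + 3531) = 1/(9907455/2809) = 2809/9907455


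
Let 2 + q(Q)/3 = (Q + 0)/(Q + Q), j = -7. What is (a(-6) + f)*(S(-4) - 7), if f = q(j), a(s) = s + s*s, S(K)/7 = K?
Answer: -1785/2 ≈ -892.50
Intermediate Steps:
S(K) = 7*K
q(Q) = -9/2 (q(Q) = -6 + 3*((Q + 0)/(Q + Q)) = -6 + 3*(Q/((2*Q))) = -6 + 3*(Q*(1/(2*Q))) = -6 + 3*(1/2) = -6 + 3/2 = -9/2)
a(s) = s + s**2
f = -9/2 ≈ -4.5000
(a(-6) + f)*(S(-4) - 7) = (-6*(1 - 6) - 9/2)*(7*(-4) - 7) = (-6*(-5) - 9/2)*(-28 - 7) = (30 - 9/2)*(-35) = (51/2)*(-35) = -1785/2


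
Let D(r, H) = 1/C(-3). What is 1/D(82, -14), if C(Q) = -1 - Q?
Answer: 2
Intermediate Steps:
D(r, H) = ½ (D(r, H) = 1/(-1 - 1*(-3)) = 1/(-1 + 3) = 1/2 = ½)
1/D(82, -14) = 1/(½) = 2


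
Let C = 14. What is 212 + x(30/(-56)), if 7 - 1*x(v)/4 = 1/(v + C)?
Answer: 90368/377 ≈ 239.70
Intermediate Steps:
x(v) = 28 - 4/(14 + v) (x(v) = 28 - 4/(v + 14) = 28 - 4/(14 + v))
212 + x(30/(-56)) = 212 + 4*(97 + 7*(30/(-56)))/(14 + 30/(-56)) = 212 + 4*(97 + 7*(30*(-1/56)))/(14 + 30*(-1/56)) = 212 + 4*(97 + 7*(-15/28))/(14 - 15/28) = 212 + 4*(97 - 15/4)/(377/28) = 212 + 4*(28/377)*(373/4) = 212 + 10444/377 = 90368/377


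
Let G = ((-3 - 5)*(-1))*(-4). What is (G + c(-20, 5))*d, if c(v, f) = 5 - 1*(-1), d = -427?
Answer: 11102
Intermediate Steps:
c(v, f) = 6 (c(v, f) = 5 + 1 = 6)
G = -32 (G = -8*(-1)*(-4) = 8*(-4) = -32)
(G + c(-20, 5))*d = (-32 + 6)*(-427) = -26*(-427) = 11102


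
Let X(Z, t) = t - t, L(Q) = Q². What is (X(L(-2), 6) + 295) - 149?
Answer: 146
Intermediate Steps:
X(Z, t) = 0
(X(L(-2), 6) + 295) - 149 = (0 + 295) - 149 = 295 - 149 = 146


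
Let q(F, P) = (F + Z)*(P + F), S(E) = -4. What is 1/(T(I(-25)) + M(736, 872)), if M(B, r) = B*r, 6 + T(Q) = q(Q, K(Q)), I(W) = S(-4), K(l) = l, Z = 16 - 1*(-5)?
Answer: 1/641650 ≈ 1.5585e-6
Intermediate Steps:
Z = 21 (Z = 16 + 5 = 21)
I(W) = -4
q(F, P) = (21 + F)*(F + P) (q(F, P) = (F + 21)*(P + F) = (21 + F)*(F + P))
T(Q) = -6 + 2*Q² + 42*Q (T(Q) = -6 + (Q² + 21*Q + 21*Q + Q*Q) = -6 + (Q² + 21*Q + 21*Q + Q²) = -6 + (2*Q² + 42*Q) = -6 + 2*Q² + 42*Q)
1/(T(I(-25)) + M(736, 872)) = 1/((-6 + 2*(-4)² + 42*(-4)) + 736*872) = 1/((-6 + 2*16 - 168) + 641792) = 1/((-6 + 32 - 168) + 641792) = 1/(-142 + 641792) = 1/641650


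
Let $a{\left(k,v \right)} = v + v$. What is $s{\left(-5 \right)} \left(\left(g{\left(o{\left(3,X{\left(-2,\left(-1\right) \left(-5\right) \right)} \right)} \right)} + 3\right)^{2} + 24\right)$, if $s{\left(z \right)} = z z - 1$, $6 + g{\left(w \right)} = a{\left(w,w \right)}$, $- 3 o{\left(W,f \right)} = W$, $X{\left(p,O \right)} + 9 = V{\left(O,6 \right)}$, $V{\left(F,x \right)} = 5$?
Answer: $1176$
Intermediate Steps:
$X{\left(p,O \right)} = -4$ ($X{\left(p,O \right)} = -9 + 5 = -4$)
$a{\left(k,v \right)} = 2 v$
$o{\left(W,f \right)} = - \frac{W}{3}$
$g{\left(w \right)} = -6 + 2 w$
$s{\left(z \right)} = -1 + z^{2}$ ($s{\left(z \right)} = z^{2} - 1 = -1 + z^{2}$)
$s{\left(-5 \right)} \left(\left(g{\left(o{\left(3,X{\left(-2,\left(-1\right) \left(-5\right) \right)} \right)} \right)} + 3\right)^{2} + 24\right) = \left(-1 + \left(-5\right)^{2}\right) \left(\left(\left(-6 + 2 \left(\left(- \frac{1}{3}\right) 3\right)\right) + 3\right)^{2} + 24\right) = \left(-1 + 25\right) \left(\left(\left(-6 + 2 \left(-1\right)\right) + 3\right)^{2} + 24\right) = 24 \left(\left(\left(-6 - 2\right) + 3\right)^{2} + 24\right) = 24 \left(\left(-8 + 3\right)^{2} + 24\right) = 24 \left(\left(-5\right)^{2} + 24\right) = 24 \left(25 + 24\right) = 24 \cdot 49 = 1176$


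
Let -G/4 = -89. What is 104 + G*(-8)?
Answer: -2744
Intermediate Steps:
G = 356 (G = -4*(-89) = 356)
104 + G*(-8) = 104 + 356*(-8) = 104 - 2848 = -2744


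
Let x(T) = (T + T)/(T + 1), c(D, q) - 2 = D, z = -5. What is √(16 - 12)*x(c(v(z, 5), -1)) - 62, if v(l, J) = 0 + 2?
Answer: -294/5 ≈ -58.800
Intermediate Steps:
v(l, J) = 2
c(D, q) = 2 + D
x(T) = 2*T/(1 + T) (x(T) = (2*T)/(1 + T) = 2*T/(1 + T))
√(16 - 12)*x(c(v(z, 5), -1)) - 62 = √(16 - 12)*(2*(2 + 2)/(1 + (2 + 2))) - 62 = √4*(2*4/(1 + 4)) - 62 = 2*(2*4/5) - 62 = 2*(2*4*(⅕)) - 62 = 2*(8/5) - 62 = 16/5 - 62 = -294/5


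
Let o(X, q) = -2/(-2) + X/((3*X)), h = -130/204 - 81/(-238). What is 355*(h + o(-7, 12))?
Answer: 131350/357 ≈ 367.93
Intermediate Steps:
h = -106/357 (h = -130*1/204 - 81*(-1/238) = -65/102 + 81/238 = -106/357 ≈ -0.29692)
o(X, q) = 4/3 (o(X, q) = -2*(-½) + X*(1/(3*X)) = 1 + ⅓ = 4/3)
355*(h + o(-7, 12)) = 355*(-106/357 + 4/3) = 355*(370/357) = 131350/357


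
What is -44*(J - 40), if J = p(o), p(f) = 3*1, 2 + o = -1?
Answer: 1628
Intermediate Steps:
o = -3 (o = -2 - 1 = -3)
p(f) = 3
J = 3
-44*(J - 40) = -44*(3 - 40) = -44*(-37) = 1628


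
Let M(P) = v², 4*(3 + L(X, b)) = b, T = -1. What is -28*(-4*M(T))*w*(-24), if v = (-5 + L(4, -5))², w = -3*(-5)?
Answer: -590360715/2 ≈ -2.9518e+8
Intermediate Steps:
L(X, b) = -3 + b/4
w = 15
v = 1369/16 (v = (-5 + (-3 + (¼)*(-5)))² = (-5 + (-3 - 5/4))² = (-5 - 17/4)² = (-37/4)² = 1369/16 ≈ 85.563)
M(P) = 1874161/256 (M(P) = (1369/16)² = 1874161/256)
-28*(-4*M(T))*w*(-24) = -28*(-4*1874161/256)*15*(-24) = -(-13119127)*15/16*(-24) = -28*(-28112415/64)*(-24) = (196786905/16)*(-24) = -590360715/2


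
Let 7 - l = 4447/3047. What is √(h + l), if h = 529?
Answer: √4962786015/3047 ≈ 23.120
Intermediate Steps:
l = 16882/3047 (l = 7 - 4447/3047 = 16882/3047 ≈ 5.5405)
√(h + l) = √(529 + 16882/3047) = √(1628745/3047) = √4962786015/3047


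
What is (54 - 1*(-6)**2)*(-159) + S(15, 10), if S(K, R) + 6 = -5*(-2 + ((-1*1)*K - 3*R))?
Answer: -2633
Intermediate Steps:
S(K, R) = 4 + 5*K + 15*R (S(K, R) = -6 - 5*(-2 + ((-1*1)*K - 3*R)) = -6 - 5*(-2 + (-K - 3*R)) = -6 - 5*(-2 - K - 3*R) = -6 + (10 + 5*K + 15*R) = 4 + 5*K + 15*R)
(54 - 1*(-6)**2)*(-159) + S(15, 10) = (54 - 1*(-6)**2)*(-159) + (4 + 5*15 + 15*10) = (54 - 1*36)*(-159) + (4 + 75 + 150) = (54 - 36)*(-159) + 229 = 18*(-159) + 229 = -2862 + 229 = -2633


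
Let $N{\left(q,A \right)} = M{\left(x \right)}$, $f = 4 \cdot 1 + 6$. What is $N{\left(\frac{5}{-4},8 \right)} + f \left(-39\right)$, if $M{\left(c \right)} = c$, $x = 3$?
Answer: $-387$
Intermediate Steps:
$f = 10$ ($f = 4 + 6 = 10$)
$N{\left(q,A \right)} = 3$
$N{\left(\frac{5}{-4},8 \right)} + f \left(-39\right) = 3 + 10 \left(-39\right) = 3 - 390 = -387$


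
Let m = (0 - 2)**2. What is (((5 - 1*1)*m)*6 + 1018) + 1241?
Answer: 2355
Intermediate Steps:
m = 4 (m = (-2)**2 = 4)
(((5 - 1*1)*m)*6 + 1018) + 1241 = (((5 - 1*1)*4)*6 + 1018) + 1241 = (((5 - 1)*4)*6 + 1018) + 1241 = ((4*4)*6 + 1018) + 1241 = (16*6 + 1018) + 1241 = (96 + 1018) + 1241 = 1114 + 1241 = 2355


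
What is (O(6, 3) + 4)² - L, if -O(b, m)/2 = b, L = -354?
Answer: 418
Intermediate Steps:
O(b, m) = -2*b
(O(6, 3) + 4)² - L = (-2*6 + 4)² - 1*(-354) = (-12 + 4)² + 354 = (-8)² + 354 = 64 + 354 = 418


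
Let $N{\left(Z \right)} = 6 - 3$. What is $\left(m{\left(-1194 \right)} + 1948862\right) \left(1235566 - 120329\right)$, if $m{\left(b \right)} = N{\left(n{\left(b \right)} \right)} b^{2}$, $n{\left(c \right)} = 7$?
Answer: $6943209057490$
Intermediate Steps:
$N{\left(Z \right)} = 3$
$m{\left(b \right)} = 3 b^{2}$
$\left(m{\left(-1194 \right)} + 1948862\right) \left(1235566 - 120329\right) = \left(3 \left(-1194\right)^{2} + 1948862\right) \left(1235566 - 120329\right) = \left(3 \cdot 1425636 + 1948862\right) 1115237 = \left(4276908 + 1948862\right) 1115237 = 6225770 \cdot 1115237 = 6943209057490$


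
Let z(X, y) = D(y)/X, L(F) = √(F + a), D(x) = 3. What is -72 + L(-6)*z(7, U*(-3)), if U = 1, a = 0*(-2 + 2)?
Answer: -72 + 3*I*√6/7 ≈ -72.0 + 1.0498*I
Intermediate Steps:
a = 0 (a = 0*0 = 0)
L(F) = √F (L(F) = √(F + 0) = √F)
z(X, y) = 3/X
-72 + L(-6)*z(7, U*(-3)) = -72 + √(-6)*(3/7) = -72 + (I*√6)*(3*(⅐)) = -72 + (I*√6)*(3/7) = -72 + 3*I*√6/7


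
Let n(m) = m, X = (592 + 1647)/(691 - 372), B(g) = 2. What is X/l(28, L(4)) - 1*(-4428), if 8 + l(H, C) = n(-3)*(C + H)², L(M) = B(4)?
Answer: 3825134417/863852 ≈ 4428.0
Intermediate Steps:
X = 2239/319 ≈ 7.0188
L(M) = 2
l(H, C) = -8 - 3*(C + H)²
X/l(28, L(4)) - 1*(-4428) = 2239/(319*(-8 - 3*(2 + 28)²)) - 1*(-4428) = 2239/(319*(-8 - 3*30²)) + 4428 = 2239/(319*(-8 - 3*900)) + 4428 = 2239/(319*(-8 - 2700)) + 4428 = (2239/319)/(-2708) + 4428 = (2239/319)*(-1/2708) + 4428 = -2239/863852 + 4428 = 3825134417/863852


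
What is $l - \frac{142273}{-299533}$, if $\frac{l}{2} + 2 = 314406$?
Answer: $\frac{188348888937}{299533} \approx 6.2881 \cdot 10^{5}$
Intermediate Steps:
$l = 628808$ ($l = -4 + 2 \cdot 314406 = -4 + 628812 = 628808$)
$l - \frac{142273}{-299533} = 628808 - \frac{142273}{-299533} = 628808 - 142273 \left(- \frac{1}{299533}\right) = 628808 - - \frac{142273}{299533} = 628808 + \frac{142273}{299533} = \frac{188348888937}{299533}$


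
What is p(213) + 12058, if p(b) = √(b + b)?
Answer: 12058 + √426 ≈ 12079.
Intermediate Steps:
p(b) = √2*√b (p(b) = √(2*b) = √2*√b)
p(213) + 12058 = √2*√213 + 12058 = √426 + 12058 = 12058 + √426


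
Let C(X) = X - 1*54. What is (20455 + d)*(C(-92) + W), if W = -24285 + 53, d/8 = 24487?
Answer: -5274204678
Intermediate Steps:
d = 195896 (d = 8*24487 = 195896)
C(X) = -54 + X (C(X) = X - 54 = -54 + X)
W = -24232
(20455 + d)*(C(-92) + W) = (20455 + 195896)*((-54 - 92) - 24232) = 216351*(-146 - 24232) = 216351*(-24378) = -5274204678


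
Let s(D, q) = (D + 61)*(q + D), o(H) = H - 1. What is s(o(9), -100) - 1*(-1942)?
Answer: -4406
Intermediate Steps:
o(H) = -1 + H
s(D, q) = (61 + D)*(D + q)
s(o(9), -100) - 1*(-1942) = ((-1 + 9)² + 61*(-1 + 9) + 61*(-100) + (-1 + 9)*(-100)) - 1*(-1942) = (8² + 61*8 - 6100 + 8*(-100)) + 1942 = (64 + 488 - 6100 - 800) + 1942 = -6348 + 1942 = -4406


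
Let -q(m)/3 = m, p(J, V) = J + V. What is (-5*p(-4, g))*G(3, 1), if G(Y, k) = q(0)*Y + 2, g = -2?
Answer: 60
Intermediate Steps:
q(m) = -3*m
G(Y, k) = 2 (G(Y, k) = (-3*0)*Y + 2 = 0*Y + 2 = 0 + 2 = 2)
(-5*p(-4, g))*G(3, 1) = -5*(-4 - 2)*2 = -5*(-6)*2 = 30*2 = 60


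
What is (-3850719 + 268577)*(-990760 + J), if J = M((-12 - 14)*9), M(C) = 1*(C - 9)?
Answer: 3549913468426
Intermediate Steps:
M(C) = -9 + C (M(C) = 1*(-9 + C) = -9 + C)
J = -243 (J = -9 + (-12 - 14)*9 = -9 - 26*9 = -9 - 234 = -243)
(-3850719 + 268577)*(-990760 + J) = (-3850719 + 268577)*(-990760 - 243) = -3582142*(-991003) = 3549913468426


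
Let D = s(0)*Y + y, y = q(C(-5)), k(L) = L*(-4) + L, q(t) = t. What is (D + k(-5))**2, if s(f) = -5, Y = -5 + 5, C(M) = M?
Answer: 100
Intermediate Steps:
Y = 0
k(L) = -3*L (k(L) = -4*L + L = -3*L)
y = -5
D = -5 (D = -5*0 - 5 = 0 - 5 = -5)
(D + k(-5))**2 = (-5 - 3*(-5))**2 = (-5 + 15)**2 = 10**2 = 100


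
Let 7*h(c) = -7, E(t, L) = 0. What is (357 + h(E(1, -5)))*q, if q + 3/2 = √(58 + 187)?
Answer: -534 + 2492*√5 ≈ 5038.3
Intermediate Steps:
q = -3/2 + 7*√5 (q = -3/2 + √(58 + 187) = -3/2 + √245 = -3/2 + 7*√5 ≈ 14.152)
h(c) = -1 (h(c) = (⅐)*(-7) = -1)
(357 + h(E(1, -5)))*q = (357 - 1)*(-3/2 + 7*√5) = 356*(-3/2 + 7*√5) = -534 + 2492*√5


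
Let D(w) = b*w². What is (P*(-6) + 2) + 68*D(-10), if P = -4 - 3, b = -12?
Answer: -81556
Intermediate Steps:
P = -7
D(w) = -12*w²
(P*(-6) + 2) + 68*D(-10) = (-7*(-6) + 2) + 68*(-12*(-10)²) = (42 + 2) + 68*(-12*100) = 44 + 68*(-1200) = 44 - 81600 = -81556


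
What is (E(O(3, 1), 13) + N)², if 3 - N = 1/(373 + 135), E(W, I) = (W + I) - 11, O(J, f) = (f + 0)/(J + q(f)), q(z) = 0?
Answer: 66015625/2322576 ≈ 28.423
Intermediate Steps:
O(J, f) = f/J (O(J, f) = (f + 0)/(J + 0) = f/J)
E(W, I) = -11 + I + W (E(W, I) = (I + W) - 11 = -11 + I + W)
N = 1523/508 (N = 3 - 1/(373 + 135) = 3 - 1/508 = 1523/508 ≈ 2.9980)
(E(O(3, 1), 13) + N)² = ((-11 + 13 + 1/3) + 1523/508)² = ((-11 + 13 + 1*(⅓)) + 1523/508)² = ((-11 + 13 + ⅓) + 1523/508)² = (7/3 + 1523/508)² = (8125/1524)² = 66015625/2322576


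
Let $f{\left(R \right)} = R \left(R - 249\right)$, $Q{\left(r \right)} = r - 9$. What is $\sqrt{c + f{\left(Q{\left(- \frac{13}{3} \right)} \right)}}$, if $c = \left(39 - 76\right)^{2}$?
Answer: $\frac{\sqrt{43801}}{3} \approx 69.762$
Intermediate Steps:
$Q{\left(r \right)} = -9 + r$ ($Q{\left(r \right)} = r - 9 = -9 + r$)
$c = 1369$ ($c = \left(-37\right)^{2} = 1369$)
$f{\left(R \right)} = R \left(-249 + R\right)$
$\sqrt{c + f{\left(Q{\left(- \frac{13}{3} \right)} \right)}} = \sqrt{1369 + \left(-9 - \frac{13}{3}\right) \left(-249 - \left(9 + \frac{13}{3}\right)\right)} = \sqrt{1369 + \left(-9 - \frac{13}{3}\right) \left(-249 - \frac{40}{3}\right)} = \sqrt{1369 - \frac{40 \left(-249 - \frac{40}{3}\right)}{3}} = \sqrt{1369 - - \frac{31480}{9}} = \sqrt{1369 + \frac{31480}{9}} = \sqrt{\frac{43801}{9}} = \frac{\sqrt{43801}}{3}$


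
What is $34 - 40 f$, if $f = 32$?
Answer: $-1246$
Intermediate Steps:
$34 - 40 f = 34 - 1280 = -1246$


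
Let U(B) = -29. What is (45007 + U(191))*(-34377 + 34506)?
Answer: 5802162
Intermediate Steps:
(45007 + U(191))*(-34377 + 34506) = (45007 - 29)*(-34377 + 34506) = 44978*129 = 5802162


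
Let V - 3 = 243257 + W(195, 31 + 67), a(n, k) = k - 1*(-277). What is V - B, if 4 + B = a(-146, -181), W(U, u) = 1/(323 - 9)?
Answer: 76354753/314 ≈ 2.4317e+5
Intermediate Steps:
W(U, u) = 1/314
a(n, k) = 277 + k (a(n, k) = k + 277 = 277 + k)
B = 92 (B = -4 + (277 - 181) = -4 + 96 = 92)
V = 76383641/314 (V = 3 + (243257 + 1/314) = 3 + 76382699/314 = 76383641/314 ≈ 2.4326e+5)
V - B = 76383641/314 - 1*92 = 76383641/314 - 92 = 76354753/314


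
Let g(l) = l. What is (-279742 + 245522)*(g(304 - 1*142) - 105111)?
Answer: 3591354780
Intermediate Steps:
(-279742 + 245522)*(g(304 - 1*142) - 105111) = (-279742 + 245522)*((304 - 1*142) - 105111) = -34220*((304 - 142) - 105111) = -34220*(162 - 105111) = -34220*(-104949) = 3591354780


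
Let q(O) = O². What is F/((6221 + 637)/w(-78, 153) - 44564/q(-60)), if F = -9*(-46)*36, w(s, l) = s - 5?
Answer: -48405600/308561 ≈ -156.88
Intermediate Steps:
w(s, l) = -5 + s
F = 14904 (F = 414*36 = 14904)
F/((6221 + 637)/w(-78, 153) - 44564/q(-60)) = 14904/((6221 + 637)/(-5 - 78) - 44564/((-60)²)) = 14904/(6858/(-83) - 44564/3600) = 14904/(6858*(-1/83) - 44564*1/3600) = 14904/(-6858/83 - 11141/900) = 14904/(-7096903/74700) = 14904*(-74700/7096903) = -48405600/308561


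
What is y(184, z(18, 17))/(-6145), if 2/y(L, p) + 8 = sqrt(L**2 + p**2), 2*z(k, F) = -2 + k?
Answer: -1/13002820 - sqrt(530)/13002820 ≈ -1.8474e-6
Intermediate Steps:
z(k, F) = -1 + k/2 (z(k, F) = (-2 + k)/2 = -1 + k/2)
y(L, p) = 2/(-8 + sqrt(L**2 + p**2))
y(184, z(18, 17))/(-6145) = (2/(-8 + sqrt(184**2 + (-1 + (1/2)*18)**2)))/(-6145) = (2/(-8 + sqrt(33856 + (-1 + 9)**2)))*(-1/6145) = (2/(-8 + sqrt(33856 + 8**2)))*(-1/6145) = (2/(-8 + sqrt(33856 + 64)))*(-1/6145) = (2/(-8 + sqrt(33920)))*(-1/6145) = (2/(-8 + 8*sqrt(530)))*(-1/6145) = -2/(6145*(-8 + 8*sqrt(530)))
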